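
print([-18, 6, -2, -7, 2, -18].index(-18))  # 0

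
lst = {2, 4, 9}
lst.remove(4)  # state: {2, 9}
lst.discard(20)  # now {2, 9}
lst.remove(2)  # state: {9}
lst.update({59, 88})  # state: {9, 59, 88}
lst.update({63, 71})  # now {9, 59, 63, 71, 88}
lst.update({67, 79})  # {9, 59, 63, 67, 71, 79, 88}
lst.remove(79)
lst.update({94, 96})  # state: {9, 59, 63, 67, 71, 88, 94, 96}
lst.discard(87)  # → {9, 59, 63, 67, 71, 88, 94, 96}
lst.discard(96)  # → {9, 59, 63, 67, 71, 88, 94}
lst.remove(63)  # {9, 59, 67, 71, 88, 94}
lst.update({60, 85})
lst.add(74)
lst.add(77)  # {9, 59, 60, 67, 71, 74, 77, 85, 88, 94}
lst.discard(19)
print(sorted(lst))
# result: [9, 59, 60, 67, 71, 74, 77, 85, 88, 94]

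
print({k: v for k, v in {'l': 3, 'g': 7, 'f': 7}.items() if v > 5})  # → {'g': 7, 'f': 7}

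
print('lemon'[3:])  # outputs on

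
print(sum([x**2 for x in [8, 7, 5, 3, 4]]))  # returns 163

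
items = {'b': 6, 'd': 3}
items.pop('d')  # 3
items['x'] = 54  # {'b': 6, 'x': 54}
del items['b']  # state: {'x': 54}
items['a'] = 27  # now {'x': 54, 'a': 27}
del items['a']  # {'x': 54}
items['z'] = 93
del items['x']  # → {'z': 93}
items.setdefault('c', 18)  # 18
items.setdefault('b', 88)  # 88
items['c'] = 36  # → {'z': 93, 'c': 36, 'b': 88}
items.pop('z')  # 93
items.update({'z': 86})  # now {'c': 36, 'b': 88, 'z': 86}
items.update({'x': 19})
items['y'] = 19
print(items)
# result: {'c': 36, 'b': 88, 'z': 86, 'x': 19, 'y': 19}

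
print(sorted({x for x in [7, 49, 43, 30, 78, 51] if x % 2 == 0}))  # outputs [30, 78]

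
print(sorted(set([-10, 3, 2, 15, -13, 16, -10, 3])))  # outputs [-13, -10, 2, 3, 15, 16]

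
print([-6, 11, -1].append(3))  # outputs None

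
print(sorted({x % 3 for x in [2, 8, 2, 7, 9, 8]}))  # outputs [0, 1, 2]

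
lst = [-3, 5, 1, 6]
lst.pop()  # 6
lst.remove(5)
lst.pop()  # 1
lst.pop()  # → -3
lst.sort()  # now []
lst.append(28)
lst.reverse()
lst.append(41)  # [28, 41]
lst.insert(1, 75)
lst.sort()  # [28, 41, 75]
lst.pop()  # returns 75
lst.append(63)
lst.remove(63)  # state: [28, 41]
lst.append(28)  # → [28, 41, 28]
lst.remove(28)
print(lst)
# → [41, 28]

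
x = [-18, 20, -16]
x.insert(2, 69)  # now [-18, 20, 69, -16]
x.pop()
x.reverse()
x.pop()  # -18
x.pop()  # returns 20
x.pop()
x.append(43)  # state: [43]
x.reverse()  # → [43]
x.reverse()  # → [43]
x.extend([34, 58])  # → [43, 34, 58]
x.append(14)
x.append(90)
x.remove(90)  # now [43, 34, 58, 14]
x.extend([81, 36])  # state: [43, 34, 58, 14, 81, 36]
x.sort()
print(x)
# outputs [14, 34, 36, 43, 58, 81]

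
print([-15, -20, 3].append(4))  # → None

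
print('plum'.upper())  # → PLUM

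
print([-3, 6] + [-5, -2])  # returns [-3, 6, -5, -2]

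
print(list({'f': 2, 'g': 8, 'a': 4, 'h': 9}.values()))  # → [2, 8, 4, 9]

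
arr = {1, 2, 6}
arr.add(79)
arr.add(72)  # {1, 2, 6, 72, 79}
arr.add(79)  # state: {1, 2, 6, 72, 79}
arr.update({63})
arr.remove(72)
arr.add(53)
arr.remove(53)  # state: {1, 2, 6, 63, 79}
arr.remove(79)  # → {1, 2, 6, 63}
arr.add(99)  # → {1, 2, 6, 63, 99}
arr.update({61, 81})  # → {1, 2, 6, 61, 63, 81, 99}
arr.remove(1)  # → {2, 6, 61, 63, 81, 99}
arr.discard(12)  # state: {2, 6, 61, 63, 81, 99}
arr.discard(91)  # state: {2, 6, 61, 63, 81, 99}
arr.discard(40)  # {2, 6, 61, 63, 81, 99}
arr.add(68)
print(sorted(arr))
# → [2, 6, 61, 63, 68, 81, 99]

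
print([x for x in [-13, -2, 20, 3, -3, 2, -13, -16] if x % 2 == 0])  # [-2, 20, 2, -16]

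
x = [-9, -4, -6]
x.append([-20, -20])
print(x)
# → [-9, -4, -6, [-20, -20]]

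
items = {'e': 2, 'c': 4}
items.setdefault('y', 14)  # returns 14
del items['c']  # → {'e': 2, 'y': 14}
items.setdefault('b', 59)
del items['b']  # {'e': 2, 'y': 14}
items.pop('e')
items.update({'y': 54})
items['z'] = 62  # {'y': 54, 'z': 62}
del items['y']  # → {'z': 62}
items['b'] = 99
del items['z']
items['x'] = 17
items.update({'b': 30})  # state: {'b': 30, 'x': 17}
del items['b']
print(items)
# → {'x': 17}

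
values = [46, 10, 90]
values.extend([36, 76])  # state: [46, 10, 90, 36, 76]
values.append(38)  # [46, 10, 90, 36, 76, 38]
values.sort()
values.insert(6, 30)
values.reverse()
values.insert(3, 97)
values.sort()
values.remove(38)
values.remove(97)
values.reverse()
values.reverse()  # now [10, 30, 36, 46, 76, 90]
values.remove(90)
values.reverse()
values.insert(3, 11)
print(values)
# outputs [76, 46, 36, 11, 30, 10]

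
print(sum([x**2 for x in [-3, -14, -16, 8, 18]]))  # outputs 849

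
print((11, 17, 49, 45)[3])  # 45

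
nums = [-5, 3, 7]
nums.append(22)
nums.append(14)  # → [-5, 3, 7, 22, 14]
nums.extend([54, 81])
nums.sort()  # [-5, 3, 7, 14, 22, 54, 81]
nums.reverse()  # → [81, 54, 22, 14, 7, 3, -5]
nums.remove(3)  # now [81, 54, 22, 14, 7, -5]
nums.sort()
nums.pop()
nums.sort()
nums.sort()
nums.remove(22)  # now [-5, 7, 14, 54]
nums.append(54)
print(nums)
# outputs [-5, 7, 14, 54, 54]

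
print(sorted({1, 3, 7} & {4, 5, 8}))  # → []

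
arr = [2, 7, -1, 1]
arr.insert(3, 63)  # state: [2, 7, -1, 63, 1]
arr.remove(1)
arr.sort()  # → [-1, 2, 7, 63]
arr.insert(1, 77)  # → [-1, 77, 2, 7, 63]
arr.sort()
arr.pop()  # 77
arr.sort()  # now [-1, 2, 7, 63]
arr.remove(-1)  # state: [2, 7, 63]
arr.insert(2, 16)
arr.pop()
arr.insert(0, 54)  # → [54, 2, 7, 16]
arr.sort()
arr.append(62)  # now [2, 7, 16, 54, 62]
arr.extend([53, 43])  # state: [2, 7, 16, 54, 62, 53, 43]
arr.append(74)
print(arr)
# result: [2, 7, 16, 54, 62, 53, 43, 74]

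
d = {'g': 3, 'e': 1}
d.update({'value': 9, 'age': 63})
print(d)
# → {'g': 3, 'e': 1, 'value': 9, 'age': 63}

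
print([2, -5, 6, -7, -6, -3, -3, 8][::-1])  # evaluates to [8, -3, -3, -6, -7, 6, -5, 2]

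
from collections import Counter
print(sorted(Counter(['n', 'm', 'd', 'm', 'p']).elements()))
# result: ['d', 'm', 'm', 'n', 'p']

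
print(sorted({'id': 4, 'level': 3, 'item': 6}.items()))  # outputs [('id', 4), ('item', 6), ('level', 3)]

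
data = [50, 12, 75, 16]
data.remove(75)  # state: [50, 12, 16]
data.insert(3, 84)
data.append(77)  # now [50, 12, 16, 84, 77]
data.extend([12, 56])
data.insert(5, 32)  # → [50, 12, 16, 84, 77, 32, 12, 56]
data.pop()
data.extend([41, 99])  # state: [50, 12, 16, 84, 77, 32, 12, 41, 99]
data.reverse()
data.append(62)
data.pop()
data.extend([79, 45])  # [99, 41, 12, 32, 77, 84, 16, 12, 50, 79, 45]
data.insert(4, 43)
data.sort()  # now [12, 12, 16, 32, 41, 43, 45, 50, 77, 79, 84, 99]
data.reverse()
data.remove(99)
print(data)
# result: [84, 79, 77, 50, 45, 43, 41, 32, 16, 12, 12]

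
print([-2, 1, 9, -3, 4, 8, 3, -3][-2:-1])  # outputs [3]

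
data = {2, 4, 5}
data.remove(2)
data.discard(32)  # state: {4, 5}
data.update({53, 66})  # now {4, 5, 53, 66}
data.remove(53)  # {4, 5, 66}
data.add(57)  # {4, 5, 57, 66}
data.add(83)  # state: {4, 5, 57, 66, 83}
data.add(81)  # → {4, 5, 57, 66, 81, 83}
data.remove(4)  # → {5, 57, 66, 81, 83}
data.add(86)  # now {5, 57, 66, 81, 83, 86}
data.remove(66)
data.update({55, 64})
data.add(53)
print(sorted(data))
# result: [5, 53, 55, 57, 64, 81, 83, 86]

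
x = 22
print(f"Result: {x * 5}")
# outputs Result: 110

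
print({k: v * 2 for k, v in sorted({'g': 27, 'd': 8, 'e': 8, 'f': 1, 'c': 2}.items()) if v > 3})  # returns {'d': 16, 'e': 16, 'g': 54}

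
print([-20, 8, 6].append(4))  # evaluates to None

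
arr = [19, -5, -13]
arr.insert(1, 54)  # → [19, 54, -5, -13]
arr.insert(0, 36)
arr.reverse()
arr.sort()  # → [-13, -5, 19, 36, 54]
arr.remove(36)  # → [-13, -5, 19, 54]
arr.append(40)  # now [-13, -5, 19, 54, 40]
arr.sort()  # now [-13, -5, 19, 40, 54]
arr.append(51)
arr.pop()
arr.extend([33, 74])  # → [-13, -5, 19, 40, 54, 33, 74]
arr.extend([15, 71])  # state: [-13, -5, 19, 40, 54, 33, 74, 15, 71]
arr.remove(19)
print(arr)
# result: [-13, -5, 40, 54, 33, 74, 15, 71]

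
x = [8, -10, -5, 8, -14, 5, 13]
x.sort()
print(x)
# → [-14, -10, -5, 5, 8, 8, 13]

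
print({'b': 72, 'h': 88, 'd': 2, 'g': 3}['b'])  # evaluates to 72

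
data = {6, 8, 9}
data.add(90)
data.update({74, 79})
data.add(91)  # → {6, 8, 9, 74, 79, 90, 91}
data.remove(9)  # {6, 8, 74, 79, 90, 91}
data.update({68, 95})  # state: {6, 8, 68, 74, 79, 90, 91, 95}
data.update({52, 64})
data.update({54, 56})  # {6, 8, 52, 54, 56, 64, 68, 74, 79, 90, 91, 95}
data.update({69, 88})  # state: {6, 8, 52, 54, 56, 64, 68, 69, 74, 79, 88, 90, 91, 95}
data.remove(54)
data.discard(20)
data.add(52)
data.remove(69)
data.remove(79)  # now {6, 8, 52, 56, 64, 68, 74, 88, 90, 91, 95}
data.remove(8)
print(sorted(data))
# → [6, 52, 56, 64, 68, 74, 88, 90, 91, 95]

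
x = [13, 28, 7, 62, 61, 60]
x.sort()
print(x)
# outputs [7, 13, 28, 60, 61, 62]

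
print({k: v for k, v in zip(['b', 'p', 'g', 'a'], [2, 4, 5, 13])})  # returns {'b': 2, 'p': 4, 'g': 5, 'a': 13}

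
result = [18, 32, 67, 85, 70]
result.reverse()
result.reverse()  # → [18, 32, 67, 85, 70]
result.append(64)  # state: [18, 32, 67, 85, 70, 64]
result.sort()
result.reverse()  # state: [85, 70, 67, 64, 32, 18]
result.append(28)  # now [85, 70, 67, 64, 32, 18, 28]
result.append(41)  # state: [85, 70, 67, 64, 32, 18, 28, 41]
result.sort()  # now [18, 28, 32, 41, 64, 67, 70, 85]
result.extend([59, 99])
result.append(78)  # [18, 28, 32, 41, 64, 67, 70, 85, 59, 99, 78]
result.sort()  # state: [18, 28, 32, 41, 59, 64, 67, 70, 78, 85, 99]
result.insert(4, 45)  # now [18, 28, 32, 41, 45, 59, 64, 67, 70, 78, 85, 99]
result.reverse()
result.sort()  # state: [18, 28, 32, 41, 45, 59, 64, 67, 70, 78, 85, 99]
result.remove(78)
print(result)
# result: [18, 28, 32, 41, 45, 59, 64, 67, 70, 85, 99]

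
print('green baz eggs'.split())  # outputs ['green', 'baz', 'eggs']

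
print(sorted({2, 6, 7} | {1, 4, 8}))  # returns [1, 2, 4, 6, 7, 8]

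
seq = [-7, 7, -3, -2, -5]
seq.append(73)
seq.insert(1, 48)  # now [-7, 48, 7, -3, -2, -5, 73]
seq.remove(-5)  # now [-7, 48, 7, -3, -2, 73]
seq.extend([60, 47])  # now [-7, 48, 7, -3, -2, 73, 60, 47]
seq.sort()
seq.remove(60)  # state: [-7, -3, -2, 7, 47, 48, 73]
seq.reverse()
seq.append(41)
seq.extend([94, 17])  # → [73, 48, 47, 7, -2, -3, -7, 41, 94, 17]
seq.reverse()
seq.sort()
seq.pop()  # 94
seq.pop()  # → 73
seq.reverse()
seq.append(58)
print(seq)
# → [48, 47, 41, 17, 7, -2, -3, -7, 58]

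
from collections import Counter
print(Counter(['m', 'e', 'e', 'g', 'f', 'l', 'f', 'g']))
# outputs Counter({'e': 2, 'g': 2, 'f': 2, 'm': 1, 'l': 1})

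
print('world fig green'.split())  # ['world', 'fig', 'green']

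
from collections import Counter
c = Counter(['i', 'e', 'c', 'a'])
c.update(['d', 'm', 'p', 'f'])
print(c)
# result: Counter({'i': 1, 'e': 1, 'c': 1, 'a': 1, 'd': 1, 'm': 1, 'p': 1, 'f': 1})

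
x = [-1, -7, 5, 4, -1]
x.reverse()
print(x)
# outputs [-1, 4, 5, -7, -1]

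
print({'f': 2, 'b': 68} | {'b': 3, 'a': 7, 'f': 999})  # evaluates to {'f': 999, 'b': 3, 'a': 7}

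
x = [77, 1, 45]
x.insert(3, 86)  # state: [77, 1, 45, 86]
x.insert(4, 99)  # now [77, 1, 45, 86, 99]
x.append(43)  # [77, 1, 45, 86, 99, 43]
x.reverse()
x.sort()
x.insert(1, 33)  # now [1, 33, 43, 45, 77, 86, 99]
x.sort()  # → [1, 33, 43, 45, 77, 86, 99]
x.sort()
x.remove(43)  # [1, 33, 45, 77, 86, 99]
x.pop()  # 99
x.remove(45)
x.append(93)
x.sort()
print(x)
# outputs [1, 33, 77, 86, 93]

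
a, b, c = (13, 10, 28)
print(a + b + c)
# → 51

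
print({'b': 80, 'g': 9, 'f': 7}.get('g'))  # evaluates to 9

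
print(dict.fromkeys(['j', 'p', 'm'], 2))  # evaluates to {'j': 2, 'p': 2, 'm': 2}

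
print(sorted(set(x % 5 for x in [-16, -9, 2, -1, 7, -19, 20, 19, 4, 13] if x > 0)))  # [0, 2, 3, 4]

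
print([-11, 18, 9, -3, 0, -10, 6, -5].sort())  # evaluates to None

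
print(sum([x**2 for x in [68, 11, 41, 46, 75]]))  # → 14167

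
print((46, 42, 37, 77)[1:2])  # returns (42,)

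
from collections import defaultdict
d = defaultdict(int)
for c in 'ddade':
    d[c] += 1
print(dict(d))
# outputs {'d': 3, 'a': 1, 'e': 1}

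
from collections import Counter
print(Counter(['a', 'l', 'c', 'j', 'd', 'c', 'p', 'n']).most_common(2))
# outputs [('c', 2), ('a', 1)]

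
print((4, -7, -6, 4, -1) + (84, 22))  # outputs (4, -7, -6, 4, -1, 84, 22)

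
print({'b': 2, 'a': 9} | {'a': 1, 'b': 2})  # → {'b': 2, 'a': 1}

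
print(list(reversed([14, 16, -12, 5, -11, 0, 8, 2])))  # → [2, 8, 0, -11, 5, -12, 16, 14]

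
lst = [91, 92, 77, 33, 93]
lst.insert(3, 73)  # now [91, 92, 77, 73, 33, 93]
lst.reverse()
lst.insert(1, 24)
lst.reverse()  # [91, 92, 77, 73, 33, 24, 93]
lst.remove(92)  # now [91, 77, 73, 33, 24, 93]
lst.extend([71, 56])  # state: [91, 77, 73, 33, 24, 93, 71, 56]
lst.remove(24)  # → [91, 77, 73, 33, 93, 71, 56]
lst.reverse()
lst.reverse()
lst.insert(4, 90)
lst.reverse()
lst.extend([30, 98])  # [56, 71, 93, 90, 33, 73, 77, 91, 30, 98]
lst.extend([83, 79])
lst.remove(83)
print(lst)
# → [56, 71, 93, 90, 33, 73, 77, 91, 30, 98, 79]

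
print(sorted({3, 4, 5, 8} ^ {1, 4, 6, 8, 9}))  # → [1, 3, 5, 6, 9]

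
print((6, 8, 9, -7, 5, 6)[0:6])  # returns (6, 8, 9, -7, 5, 6)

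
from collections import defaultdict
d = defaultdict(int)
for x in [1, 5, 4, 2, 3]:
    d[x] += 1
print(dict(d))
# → {1: 1, 5: 1, 4: 1, 2: 1, 3: 1}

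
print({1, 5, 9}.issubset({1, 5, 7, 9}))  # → True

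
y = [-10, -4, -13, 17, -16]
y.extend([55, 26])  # [-10, -4, -13, 17, -16, 55, 26]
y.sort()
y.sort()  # [-16, -13, -10, -4, 17, 26, 55]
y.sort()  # [-16, -13, -10, -4, 17, 26, 55]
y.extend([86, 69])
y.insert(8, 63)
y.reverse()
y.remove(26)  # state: [69, 63, 86, 55, 17, -4, -10, -13, -16]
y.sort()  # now [-16, -13, -10, -4, 17, 55, 63, 69, 86]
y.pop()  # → 86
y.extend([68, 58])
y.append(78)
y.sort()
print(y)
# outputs [-16, -13, -10, -4, 17, 55, 58, 63, 68, 69, 78]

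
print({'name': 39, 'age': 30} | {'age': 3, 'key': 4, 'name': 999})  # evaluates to {'name': 999, 'age': 3, 'key': 4}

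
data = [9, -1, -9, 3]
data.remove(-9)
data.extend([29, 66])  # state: [9, -1, 3, 29, 66]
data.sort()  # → [-1, 3, 9, 29, 66]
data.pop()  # 66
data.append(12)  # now [-1, 3, 9, 29, 12]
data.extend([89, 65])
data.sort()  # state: [-1, 3, 9, 12, 29, 65, 89]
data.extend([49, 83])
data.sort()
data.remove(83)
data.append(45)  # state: [-1, 3, 9, 12, 29, 49, 65, 89, 45]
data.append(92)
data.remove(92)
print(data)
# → [-1, 3, 9, 12, 29, 49, 65, 89, 45]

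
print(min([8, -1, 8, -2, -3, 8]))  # -3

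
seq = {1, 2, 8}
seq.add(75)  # {1, 2, 8, 75}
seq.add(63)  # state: {1, 2, 8, 63, 75}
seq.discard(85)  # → {1, 2, 8, 63, 75}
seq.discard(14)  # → {1, 2, 8, 63, 75}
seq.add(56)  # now {1, 2, 8, 56, 63, 75}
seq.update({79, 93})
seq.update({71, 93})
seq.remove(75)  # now {1, 2, 8, 56, 63, 71, 79, 93}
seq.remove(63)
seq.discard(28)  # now {1, 2, 8, 56, 71, 79, 93}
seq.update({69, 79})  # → {1, 2, 8, 56, 69, 71, 79, 93}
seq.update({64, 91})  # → {1, 2, 8, 56, 64, 69, 71, 79, 91, 93}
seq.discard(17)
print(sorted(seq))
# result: [1, 2, 8, 56, 64, 69, 71, 79, 91, 93]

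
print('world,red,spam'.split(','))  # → ['world', 'red', 'spam']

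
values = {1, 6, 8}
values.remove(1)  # {6, 8}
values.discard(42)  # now {6, 8}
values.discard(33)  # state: {6, 8}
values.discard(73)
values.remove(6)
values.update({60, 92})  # {8, 60, 92}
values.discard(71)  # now {8, 60, 92}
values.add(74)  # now {8, 60, 74, 92}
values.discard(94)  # {8, 60, 74, 92}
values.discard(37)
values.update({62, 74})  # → {8, 60, 62, 74, 92}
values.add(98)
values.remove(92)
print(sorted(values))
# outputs [8, 60, 62, 74, 98]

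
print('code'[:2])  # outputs co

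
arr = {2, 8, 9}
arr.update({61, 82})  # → {2, 8, 9, 61, 82}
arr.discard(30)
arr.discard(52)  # {2, 8, 9, 61, 82}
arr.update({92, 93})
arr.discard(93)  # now {2, 8, 9, 61, 82, 92}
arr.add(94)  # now {2, 8, 9, 61, 82, 92, 94}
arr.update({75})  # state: {2, 8, 9, 61, 75, 82, 92, 94}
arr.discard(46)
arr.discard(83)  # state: {2, 8, 9, 61, 75, 82, 92, 94}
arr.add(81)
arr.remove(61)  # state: {2, 8, 9, 75, 81, 82, 92, 94}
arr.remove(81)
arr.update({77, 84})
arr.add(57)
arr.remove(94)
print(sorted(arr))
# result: [2, 8, 9, 57, 75, 77, 82, 84, 92]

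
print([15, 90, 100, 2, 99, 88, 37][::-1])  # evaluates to [37, 88, 99, 2, 100, 90, 15]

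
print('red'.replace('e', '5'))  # r5d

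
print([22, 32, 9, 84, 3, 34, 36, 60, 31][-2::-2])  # [60, 34, 84, 32]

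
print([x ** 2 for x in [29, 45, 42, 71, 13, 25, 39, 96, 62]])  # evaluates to [841, 2025, 1764, 5041, 169, 625, 1521, 9216, 3844]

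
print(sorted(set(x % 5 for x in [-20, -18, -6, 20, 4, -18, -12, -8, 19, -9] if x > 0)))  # [0, 4]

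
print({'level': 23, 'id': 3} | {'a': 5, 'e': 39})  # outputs {'level': 23, 'id': 3, 'a': 5, 'e': 39}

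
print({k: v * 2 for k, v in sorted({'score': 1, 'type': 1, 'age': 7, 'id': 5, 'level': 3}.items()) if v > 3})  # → {'age': 14, 'id': 10}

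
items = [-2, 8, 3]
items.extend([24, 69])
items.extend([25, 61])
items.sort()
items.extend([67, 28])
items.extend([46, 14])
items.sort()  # [-2, 3, 8, 14, 24, 25, 28, 46, 61, 67, 69]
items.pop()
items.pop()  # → 67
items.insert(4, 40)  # [-2, 3, 8, 14, 40, 24, 25, 28, 46, 61]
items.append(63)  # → [-2, 3, 8, 14, 40, 24, 25, 28, 46, 61, 63]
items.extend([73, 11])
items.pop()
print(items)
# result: [-2, 3, 8, 14, 40, 24, 25, 28, 46, 61, 63, 73]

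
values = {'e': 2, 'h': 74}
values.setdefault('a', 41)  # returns 41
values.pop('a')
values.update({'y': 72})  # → {'e': 2, 'h': 74, 'y': 72}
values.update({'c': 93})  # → {'e': 2, 'h': 74, 'y': 72, 'c': 93}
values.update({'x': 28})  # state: {'e': 2, 'h': 74, 'y': 72, 'c': 93, 'x': 28}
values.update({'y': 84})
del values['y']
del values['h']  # {'e': 2, 'c': 93, 'x': 28}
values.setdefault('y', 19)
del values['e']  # {'c': 93, 'x': 28, 'y': 19}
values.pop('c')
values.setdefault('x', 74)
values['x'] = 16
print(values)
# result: {'x': 16, 'y': 19}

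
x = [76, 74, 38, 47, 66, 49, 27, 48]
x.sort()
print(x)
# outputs [27, 38, 47, 48, 49, 66, 74, 76]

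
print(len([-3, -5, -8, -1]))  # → 4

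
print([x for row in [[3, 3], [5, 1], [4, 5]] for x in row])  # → [3, 3, 5, 1, 4, 5]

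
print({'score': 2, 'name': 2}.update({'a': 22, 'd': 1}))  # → None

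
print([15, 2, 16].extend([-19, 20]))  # None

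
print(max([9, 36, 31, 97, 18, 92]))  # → 97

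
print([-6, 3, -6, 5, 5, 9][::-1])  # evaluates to [9, 5, 5, -6, 3, -6]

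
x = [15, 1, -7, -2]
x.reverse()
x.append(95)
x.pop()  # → 95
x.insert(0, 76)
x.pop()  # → 15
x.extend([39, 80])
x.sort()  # [-7, -2, 1, 39, 76, 80]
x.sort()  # [-7, -2, 1, 39, 76, 80]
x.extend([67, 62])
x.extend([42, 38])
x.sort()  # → [-7, -2, 1, 38, 39, 42, 62, 67, 76, 80]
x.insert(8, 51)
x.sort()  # [-7, -2, 1, 38, 39, 42, 51, 62, 67, 76, 80]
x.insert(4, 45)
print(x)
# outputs [-7, -2, 1, 38, 45, 39, 42, 51, 62, 67, 76, 80]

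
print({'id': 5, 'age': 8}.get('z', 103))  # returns 103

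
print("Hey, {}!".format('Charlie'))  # Hey, Charlie!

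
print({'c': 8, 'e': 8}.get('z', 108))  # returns 108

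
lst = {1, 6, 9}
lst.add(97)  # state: {1, 6, 9, 97}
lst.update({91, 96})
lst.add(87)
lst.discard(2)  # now {1, 6, 9, 87, 91, 96, 97}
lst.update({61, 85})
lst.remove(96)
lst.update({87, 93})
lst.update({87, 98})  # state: {1, 6, 9, 61, 85, 87, 91, 93, 97, 98}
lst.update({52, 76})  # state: {1, 6, 9, 52, 61, 76, 85, 87, 91, 93, 97, 98}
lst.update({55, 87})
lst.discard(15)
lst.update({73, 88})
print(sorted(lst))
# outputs [1, 6, 9, 52, 55, 61, 73, 76, 85, 87, 88, 91, 93, 97, 98]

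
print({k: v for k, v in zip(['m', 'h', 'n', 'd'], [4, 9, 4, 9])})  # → {'m': 4, 'h': 9, 'n': 4, 'd': 9}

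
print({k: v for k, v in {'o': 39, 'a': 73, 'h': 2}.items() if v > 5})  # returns {'o': 39, 'a': 73}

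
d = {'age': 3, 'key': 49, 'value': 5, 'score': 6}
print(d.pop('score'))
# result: 6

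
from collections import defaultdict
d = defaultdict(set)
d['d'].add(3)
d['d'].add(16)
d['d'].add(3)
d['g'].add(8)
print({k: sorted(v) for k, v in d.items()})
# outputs {'d': [3, 16], 'g': [8]}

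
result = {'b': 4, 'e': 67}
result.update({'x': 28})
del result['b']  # {'e': 67, 'x': 28}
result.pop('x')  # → 28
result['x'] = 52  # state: {'e': 67, 'x': 52}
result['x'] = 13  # {'e': 67, 'x': 13}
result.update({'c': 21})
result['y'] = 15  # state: {'e': 67, 'x': 13, 'c': 21, 'y': 15}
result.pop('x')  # 13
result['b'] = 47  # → {'e': 67, 'c': 21, 'y': 15, 'b': 47}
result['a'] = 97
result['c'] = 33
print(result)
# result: {'e': 67, 'c': 33, 'y': 15, 'b': 47, 'a': 97}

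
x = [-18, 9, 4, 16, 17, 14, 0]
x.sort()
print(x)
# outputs [-18, 0, 4, 9, 14, 16, 17]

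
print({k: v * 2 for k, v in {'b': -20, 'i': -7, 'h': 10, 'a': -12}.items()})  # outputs {'b': -40, 'i': -14, 'h': 20, 'a': -24}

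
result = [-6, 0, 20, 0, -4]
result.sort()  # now [-6, -4, 0, 0, 20]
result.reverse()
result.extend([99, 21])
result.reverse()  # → [21, 99, -6, -4, 0, 0, 20]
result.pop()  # 20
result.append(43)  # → [21, 99, -6, -4, 0, 0, 43]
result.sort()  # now [-6, -4, 0, 0, 21, 43, 99]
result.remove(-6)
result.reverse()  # [99, 43, 21, 0, 0, -4]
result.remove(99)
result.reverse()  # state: [-4, 0, 0, 21, 43]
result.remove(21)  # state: [-4, 0, 0, 43]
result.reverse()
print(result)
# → [43, 0, 0, -4]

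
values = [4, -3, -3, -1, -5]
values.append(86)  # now [4, -3, -3, -1, -5, 86]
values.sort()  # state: [-5, -3, -3, -1, 4, 86]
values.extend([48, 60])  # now [-5, -3, -3, -1, 4, 86, 48, 60]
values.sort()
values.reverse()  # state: [86, 60, 48, 4, -1, -3, -3, -5]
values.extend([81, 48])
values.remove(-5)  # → [86, 60, 48, 4, -1, -3, -3, 81, 48]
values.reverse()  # [48, 81, -3, -3, -1, 4, 48, 60, 86]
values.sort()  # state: [-3, -3, -1, 4, 48, 48, 60, 81, 86]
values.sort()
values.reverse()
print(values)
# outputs [86, 81, 60, 48, 48, 4, -1, -3, -3]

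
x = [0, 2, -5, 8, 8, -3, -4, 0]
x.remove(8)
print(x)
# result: [0, 2, -5, 8, -3, -4, 0]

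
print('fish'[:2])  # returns fi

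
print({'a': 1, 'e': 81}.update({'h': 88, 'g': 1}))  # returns None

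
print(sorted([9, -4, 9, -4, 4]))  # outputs [-4, -4, 4, 9, 9]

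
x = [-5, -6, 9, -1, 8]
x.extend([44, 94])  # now [-5, -6, 9, -1, 8, 44, 94]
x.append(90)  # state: [-5, -6, 9, -1, 8, 44, 94, 90]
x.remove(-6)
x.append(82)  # [-5, 9, -1, 8, 44, 94, 90, 82]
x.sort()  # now [-5, -1, 8, 9, 44, 82, 90, 94]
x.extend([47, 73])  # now [-5, -1, 8, 9, 44, 82, 90, 94, 47, 73]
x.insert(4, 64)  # [-5, -1, 8, 9, 64, 44, 82, 90, 94, 47, 73]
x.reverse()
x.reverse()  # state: [-5, -1, 8, 9, 64, 44, 82, 90, 94, 47, 73]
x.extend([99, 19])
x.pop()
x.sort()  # [-5, -1, 8, 9, 44, 47, 64, 73, 82, 90, 94, 99]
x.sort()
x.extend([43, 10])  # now [-5, -1, 8, 9, 44, 47, 64, 73, 82, 90, 94, 99, 43, 10]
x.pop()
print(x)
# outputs [-5, -1, 8, 9, 44, 47, 64, 73, 82, 90, 94, 99, 43]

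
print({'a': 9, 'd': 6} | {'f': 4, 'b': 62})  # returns {'a': 9, 'd': 6, 'f': 4, 'b': 62}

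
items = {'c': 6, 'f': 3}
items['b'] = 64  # {'c': 6, 'f': 3, 'b': 64}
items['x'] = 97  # {'c': 6, 'f': 3, 'b': 64, 'x': 97}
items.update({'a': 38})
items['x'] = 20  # {'c': 6, 'f': 3, 'b': 64, 'x': 20, 'a': 38}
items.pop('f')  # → 3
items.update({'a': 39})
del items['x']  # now {'c': 6, 'b': 64, 'a': 39}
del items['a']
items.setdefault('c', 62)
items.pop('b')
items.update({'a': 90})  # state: {'c': 6, 'a': 90}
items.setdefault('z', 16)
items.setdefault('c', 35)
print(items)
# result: {'c': 6, 'a': 90, 'z': 16}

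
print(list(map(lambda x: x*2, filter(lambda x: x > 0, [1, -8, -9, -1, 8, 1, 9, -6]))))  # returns [2, 16, 2, 18]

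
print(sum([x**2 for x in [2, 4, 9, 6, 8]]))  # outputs 201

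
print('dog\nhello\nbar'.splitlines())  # ['dog', 'hello', 'bar']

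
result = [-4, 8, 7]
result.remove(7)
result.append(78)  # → [-4, 8, 78]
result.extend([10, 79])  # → [-4, 8, 78, 10, 79]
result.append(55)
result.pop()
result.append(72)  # [-4, 8, 78, 10, 79, 72]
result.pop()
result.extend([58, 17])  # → [-4, 8, 78, 10, 79, 58, 17]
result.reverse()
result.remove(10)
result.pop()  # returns -4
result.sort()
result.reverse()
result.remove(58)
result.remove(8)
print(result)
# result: [79, 78, 17]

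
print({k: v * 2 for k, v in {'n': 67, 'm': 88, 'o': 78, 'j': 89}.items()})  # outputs {'n': 134, 'm': 176, 'o': 156, 'j': 178}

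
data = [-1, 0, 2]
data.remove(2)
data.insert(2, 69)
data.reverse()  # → [69, 0, -1]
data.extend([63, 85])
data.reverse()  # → [85, 63, -1, 0, 69]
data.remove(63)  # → [85, -1, 0, 69]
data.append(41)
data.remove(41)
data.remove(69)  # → [85, -1, 0]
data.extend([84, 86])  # [85, -1, 0, 84, 86]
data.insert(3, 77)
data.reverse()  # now [86, 84, 77, 0, -1, 85]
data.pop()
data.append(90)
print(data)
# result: [86, 84, 77, 0, -1, 90]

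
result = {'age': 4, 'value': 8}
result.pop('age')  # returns 4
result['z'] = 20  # {'value': 8, 'z': 20}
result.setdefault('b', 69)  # 69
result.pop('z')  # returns 20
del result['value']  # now {'b': 69}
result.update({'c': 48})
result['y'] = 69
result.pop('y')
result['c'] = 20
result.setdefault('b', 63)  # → 69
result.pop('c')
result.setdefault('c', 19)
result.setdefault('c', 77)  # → 19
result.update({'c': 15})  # {'b': 69, 'c': 15}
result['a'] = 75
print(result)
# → {'b': 69, 'c': 15, 'a': 75}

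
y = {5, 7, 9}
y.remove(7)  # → {5, 9}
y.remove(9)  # {5}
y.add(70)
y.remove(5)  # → {70}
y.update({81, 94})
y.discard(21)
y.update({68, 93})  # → {68, 70, 81, 93, 94}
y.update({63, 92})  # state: {63, 68, 70, 81, 92, 93, 94}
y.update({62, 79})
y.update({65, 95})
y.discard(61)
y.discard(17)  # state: {62, 63, 65, 68, 70, 79, 81, 92, 93, 94, 95}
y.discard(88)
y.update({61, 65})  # {61, 62, 63, 65, 68, 70, 79, 81, 92, 93, 94, 95}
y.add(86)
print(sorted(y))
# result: [61, 62, 63, 65, 68, 70, 79, 81, 86, 92, 93, 94, 95]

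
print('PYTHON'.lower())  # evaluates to python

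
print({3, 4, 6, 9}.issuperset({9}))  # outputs True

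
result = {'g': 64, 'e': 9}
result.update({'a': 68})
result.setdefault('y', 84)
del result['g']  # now {'e': 9, 'a': 68, 'y': 84}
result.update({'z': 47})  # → {'e': 9, 'a': 68, 'y': 84, 'z': 47}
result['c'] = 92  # {'e': 9, 'a': 68, 'y': 84, 'z': 47, 'c': 92}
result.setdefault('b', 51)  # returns 51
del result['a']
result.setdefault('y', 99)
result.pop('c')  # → 92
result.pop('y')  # 84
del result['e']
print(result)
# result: {'z': 47, 'b': 51}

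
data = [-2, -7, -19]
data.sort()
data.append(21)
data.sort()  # [-19, -7, -2, 21]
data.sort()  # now [-19, -7, -2, 21]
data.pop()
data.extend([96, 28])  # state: [-19, -7, -2, 96, 28]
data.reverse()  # [28, 96, -2, -7, -19]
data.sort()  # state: [-19, -7, -2, 28, 96]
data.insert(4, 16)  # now [-19, -7, -2, 28, 16, 96]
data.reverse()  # [96, 16, 28, -2, -7, -19]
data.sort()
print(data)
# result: [-19, -7, -2, 16, 28, 96]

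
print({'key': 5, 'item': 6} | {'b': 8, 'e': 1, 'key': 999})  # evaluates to {'key': 999, 'item': 6, 'b': 8, 'e': 1}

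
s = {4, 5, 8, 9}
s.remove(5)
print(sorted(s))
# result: [4, 8, 9]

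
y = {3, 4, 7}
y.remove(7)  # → {3, 4}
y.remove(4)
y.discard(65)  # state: {3}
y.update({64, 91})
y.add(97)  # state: {3, 64, 91, 97}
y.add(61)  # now {3, 61, 64, 91, 97}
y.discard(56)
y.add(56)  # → {3, 56, 61, 64, 91, 97}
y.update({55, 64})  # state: {3, 55, 56, 61, 64, 91, 97}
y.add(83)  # {3, 55, 56, 61, 64, 83, 91, 97}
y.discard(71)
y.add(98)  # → {3, 55, 56, 61, 64, 83, 91, 97, 98}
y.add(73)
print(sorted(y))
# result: [3, 55, 56, 61, 64, 73, 83, 91, 97, 98]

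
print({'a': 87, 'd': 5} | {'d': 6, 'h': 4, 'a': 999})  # {'a': 999, 'd': 6, 'h': 4}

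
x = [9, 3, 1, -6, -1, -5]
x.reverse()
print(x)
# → [-5, -1, -6, 1, 3, 9]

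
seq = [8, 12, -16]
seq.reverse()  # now [-16, 12, 8]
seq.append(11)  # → [-16, 12, 8, 11]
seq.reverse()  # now [11, 8, 12, -16]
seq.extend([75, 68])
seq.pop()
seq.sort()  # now [-16, 8, 11, 12, 75]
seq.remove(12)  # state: [-16, 8, 11, 75]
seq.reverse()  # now [75, 11, 8, -16]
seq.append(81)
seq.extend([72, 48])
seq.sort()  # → [-16, 8, 11, 48, 72, 75, 81]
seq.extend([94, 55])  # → [-16, 8, 11, 48, 72, 75, 81, 94, 55]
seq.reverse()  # [55, 94, 81, 75, 72, 48, 11, 8, -16]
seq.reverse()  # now [-16, 8, 11, 48, 72, 75, 81, 94, 55]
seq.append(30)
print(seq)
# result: [-16, 8, 11, 48, 72, 75, 81, 94, 55, 30]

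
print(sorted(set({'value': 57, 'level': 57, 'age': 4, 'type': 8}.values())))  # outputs [4, 8, 57]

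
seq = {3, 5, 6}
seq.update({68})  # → {3, 5, 6, 68}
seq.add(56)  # {3, 5, 6, 56, 68}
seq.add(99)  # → {3, 5, 6, 56, 68, 99}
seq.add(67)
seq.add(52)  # {3, 5, 6, 52, 56, 67, 68, 99}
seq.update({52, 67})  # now {3, 5, 6, 52, 56, 67, 68, 99}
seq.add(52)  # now {3, 5, 6, 52, 56, 67, 68, 99}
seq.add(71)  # {3, 5, 6, 52, 56, 67, 68, 71, 99}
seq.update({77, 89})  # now {3, 5, 6, 52, 56, 67, 68, 71, 77, 89, 99}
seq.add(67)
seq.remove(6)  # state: {3, 5, 52, 56, 67, 68, 71, 77, 89, 99}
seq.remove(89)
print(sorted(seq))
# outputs [3, 5, 52, 56, 67, 68, 71, 77, 99]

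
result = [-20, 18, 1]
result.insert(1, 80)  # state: [-20, 80, 18, 1]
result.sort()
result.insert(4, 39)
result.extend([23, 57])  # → [-20, 1, 18, 80, 39, 23, 57]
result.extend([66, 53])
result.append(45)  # [-20, 1, 18, 80, 39, 23, 57, 66, 53, 45]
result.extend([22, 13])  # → [-20, 1, 18, 80, 39, 23, 57, 66, 53, 45, 22, 13]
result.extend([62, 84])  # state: [-20, 1, 18, 80, 39, 23, 57, 66, 53, 45, 22, 13, 62, 84]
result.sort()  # [-20, 1, 13, 18, 22, 23, 39, 45, 53, 57, 62, 66, 80, 84]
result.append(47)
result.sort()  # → [-20, 1, 13, 18, 22, 23, 39, 45, 47, 53, 57, 62, 66, 80, 84]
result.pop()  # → 84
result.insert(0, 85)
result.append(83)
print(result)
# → [85, -20, 1, 13, 18, 22, 23, 39, 45, 47, 53, 57, 62, 66, 80, 83]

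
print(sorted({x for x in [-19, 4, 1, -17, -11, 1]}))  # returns [-19, -17, -11, 1, 4]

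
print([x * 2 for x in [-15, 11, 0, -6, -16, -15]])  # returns [-30, 22, 0, -12, -32, -30]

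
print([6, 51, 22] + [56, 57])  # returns [6, 51, 22, 56, 57]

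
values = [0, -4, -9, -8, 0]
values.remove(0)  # [-4, -9, -8, 0]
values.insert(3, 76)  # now [-4, -9, -8, 76, 0]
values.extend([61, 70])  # [-4, -9, -8, 76, 0, 61, 70]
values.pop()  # 70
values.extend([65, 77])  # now [-4, -9, -8, 76, 0, 61, 65, 77]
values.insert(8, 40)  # [-4, -9, -8, 76, 0, 61, 65, 77, 40]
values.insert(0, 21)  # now [21, -4, -9, -8, 76, 0, 61, 65, 77, 40]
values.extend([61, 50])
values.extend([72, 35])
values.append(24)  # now [21, -4, -9, -8, 76, 0, 61, 65, 77, 40, 61, 50, 72, 35, 24]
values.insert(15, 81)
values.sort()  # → [-9, -8, -4, 0, 21, 24, 35, 40, 50, 61, 61, 65, 72, 76, 77, 81]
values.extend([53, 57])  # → [-9, -8, -4, 0, 21, 24, 35, 40, 50, 61, 61, 65, 72, 76, 77, 81, 53, 57]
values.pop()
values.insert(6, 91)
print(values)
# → [-9, -8, -4, 0, 21, 24, 91, 35, 40, 50, 61, 61, 65, 72, 76, 77, 81, 53]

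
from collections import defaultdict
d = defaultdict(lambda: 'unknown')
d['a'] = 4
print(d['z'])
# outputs unknown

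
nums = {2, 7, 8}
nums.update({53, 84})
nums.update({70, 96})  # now {2, 7, 8, 53, 70, 84, 96}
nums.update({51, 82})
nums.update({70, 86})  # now {2, 7, 8, 51, 53, 70, 82, 84, 86, 96}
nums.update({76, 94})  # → {2, 7, 8, 51, 53, 70, 76, 82, 84, 86, 94, 96}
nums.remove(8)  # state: {2, 7, 51, 53, 70, 76, 82, 84, 86, 94, 96}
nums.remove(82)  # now {2, 7, 51, 53, 70, 76, 84, 86, 94, 96}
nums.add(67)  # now {2, 7, 51, 53, 67, 70, 76, 84, 86, 94, 96}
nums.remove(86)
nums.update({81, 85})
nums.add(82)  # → {2, 7, 51, 53, 67, 70, 76, 81, 82, 84, 85, 94, 96}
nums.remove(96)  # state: {2, 7, 51, 53, 67, 70, 76, 81, 82, 84, 85, 94}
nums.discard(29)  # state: {2, 7, 51, 53, 67, 70, 76, 81, 82, 84, 85, 94}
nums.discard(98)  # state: {2, 7, 51, 53, 67, 70, 76, 81, 82, 84, 85, 94}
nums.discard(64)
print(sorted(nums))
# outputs [2, 7, 51, 53, 67, 70, 76, 81, 82, 84, 85, 94]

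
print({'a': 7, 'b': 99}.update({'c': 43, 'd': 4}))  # None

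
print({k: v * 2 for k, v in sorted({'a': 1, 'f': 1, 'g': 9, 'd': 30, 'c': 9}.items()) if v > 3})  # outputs {'c': 18, 'd': 60, 'g': 18}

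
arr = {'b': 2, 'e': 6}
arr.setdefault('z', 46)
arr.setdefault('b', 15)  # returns 2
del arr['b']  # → {'e': 6, 'z': 46}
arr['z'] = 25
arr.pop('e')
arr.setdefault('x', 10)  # 10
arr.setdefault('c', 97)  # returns 97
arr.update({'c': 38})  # {'z': 25, 'x': 10, 'c': 38}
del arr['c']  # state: {'z': 25, 'x': 10}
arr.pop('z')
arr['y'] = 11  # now {'x': 10, 'y': 11}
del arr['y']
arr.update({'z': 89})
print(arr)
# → {'x': 10, 'z': 89}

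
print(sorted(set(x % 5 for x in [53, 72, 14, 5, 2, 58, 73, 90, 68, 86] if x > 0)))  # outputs [0, 1, 2, 3, 4]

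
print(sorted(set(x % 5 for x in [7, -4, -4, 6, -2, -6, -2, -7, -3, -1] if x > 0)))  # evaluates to [1, 2]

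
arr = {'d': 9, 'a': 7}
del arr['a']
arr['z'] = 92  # {'d': 9, 'z': 92}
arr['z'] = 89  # {'d': 9, 'z': 89}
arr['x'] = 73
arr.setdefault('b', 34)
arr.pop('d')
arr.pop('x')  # 73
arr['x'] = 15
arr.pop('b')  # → 34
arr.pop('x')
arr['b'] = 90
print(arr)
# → {'z': 89, 'b': 90}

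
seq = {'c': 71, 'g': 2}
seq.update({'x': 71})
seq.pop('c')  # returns 71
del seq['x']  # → {'g': 2}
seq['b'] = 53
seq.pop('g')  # 2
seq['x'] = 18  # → {'b': 53, 'x': 18}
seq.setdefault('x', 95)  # 18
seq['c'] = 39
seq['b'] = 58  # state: {'b': 58, 'x': 18, 'c': 39}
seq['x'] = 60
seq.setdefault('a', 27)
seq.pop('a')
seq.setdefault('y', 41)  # 41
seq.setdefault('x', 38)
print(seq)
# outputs {'b': 58, 'x': 60, 'c': 39, 'y': 41}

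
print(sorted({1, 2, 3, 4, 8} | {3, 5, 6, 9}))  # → [1, 2, 3, 4, 5, 6, 8, 9]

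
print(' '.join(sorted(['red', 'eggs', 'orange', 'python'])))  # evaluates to eggs orange python red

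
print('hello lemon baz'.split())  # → ['hello', 'lemon', 'baz']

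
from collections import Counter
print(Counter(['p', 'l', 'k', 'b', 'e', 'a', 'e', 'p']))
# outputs Counter({'p': 2, 'e': 2, 'l': 1, 'k': 1, 'b': 1, 'a': 1})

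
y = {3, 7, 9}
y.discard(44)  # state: {3, 7, 9}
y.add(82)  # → {3, 7, 9, 82}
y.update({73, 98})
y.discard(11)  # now {3, 7, 9, 73, 82, 98}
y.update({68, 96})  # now {3, 7, 9, 68, 73, 82, 96, 98}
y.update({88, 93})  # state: {3, 7, 9, 68, 73, 82, 88, 93, 96, 98}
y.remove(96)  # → {3, 7, 9, 68, 73, 82, 88, 93, 98}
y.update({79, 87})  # {3, 7, 9, 68, 73, 79, 82, 87, 88, 93, 98}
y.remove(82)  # {3, 7, 9, 68, 73, 79, 87, 88, 93, 98}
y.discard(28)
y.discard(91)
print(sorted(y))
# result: [3, 7, 9, 68, 73, 79, 87, 88, 93, 98]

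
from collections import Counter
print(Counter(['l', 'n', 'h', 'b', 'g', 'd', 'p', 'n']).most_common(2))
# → [('n', 2), ('l', 1)]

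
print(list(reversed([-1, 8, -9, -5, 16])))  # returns [16, -5, -9, 8, -1]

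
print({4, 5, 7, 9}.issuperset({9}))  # True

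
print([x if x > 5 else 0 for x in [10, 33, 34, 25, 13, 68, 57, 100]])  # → [10, 33, 34, 25, 13, 68, 57, 100]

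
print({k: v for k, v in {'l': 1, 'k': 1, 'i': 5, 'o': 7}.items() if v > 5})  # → {'o': 7}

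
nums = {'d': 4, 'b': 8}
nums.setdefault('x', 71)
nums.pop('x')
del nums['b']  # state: {'d': 4}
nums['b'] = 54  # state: {'d': 4, 'b': 54}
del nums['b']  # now {'d': 4}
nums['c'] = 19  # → {'d': 4, 'c': 19}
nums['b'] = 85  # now {'d': 4, 'c': 19, 'b': 85}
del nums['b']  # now {'d': 4, 'c': 19}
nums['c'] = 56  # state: {'d': 4, 'c': 56}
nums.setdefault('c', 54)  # 56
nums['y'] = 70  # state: {'d': 4, 'c': 56, 'y': 70}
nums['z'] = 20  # {'d': 4, 'c': 56, 'y': 70, 'z': 20}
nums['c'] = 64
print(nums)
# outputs {'d': 4, 'c': 64, 'y': 70, 'z': 20}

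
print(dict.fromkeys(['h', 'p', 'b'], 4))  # {'h': 4, 'p': 4, 'b': 4}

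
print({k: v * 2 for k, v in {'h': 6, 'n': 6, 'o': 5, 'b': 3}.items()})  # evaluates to {'h': 12, 'n': 12, 'o': 10, 'b': 6}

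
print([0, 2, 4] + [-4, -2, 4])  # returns [0, 2, 4, -4, -2, 4]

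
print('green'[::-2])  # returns neg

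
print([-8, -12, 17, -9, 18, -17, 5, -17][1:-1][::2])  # [-12, -9, -17]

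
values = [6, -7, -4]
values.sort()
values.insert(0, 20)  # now [20, -7, -4, 6]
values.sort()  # [-7, -4, 6, 20]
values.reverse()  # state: [20, 6, -4, -7]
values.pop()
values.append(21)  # [20, 6, -4, 21]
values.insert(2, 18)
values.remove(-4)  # [20, 6, 18, 21]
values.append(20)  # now [20, 6, 18, 21, 20]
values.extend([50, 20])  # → [20, 6, 18, 21, 20, 50, 20]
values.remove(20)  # [6, 18, 21, 20, 50, 20]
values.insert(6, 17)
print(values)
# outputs [6, 18, 21, 20, 50, 20, 17]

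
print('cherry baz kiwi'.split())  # ['cherry', 'baz', 'kiwi']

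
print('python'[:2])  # py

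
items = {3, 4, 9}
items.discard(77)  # {3, 4, 9}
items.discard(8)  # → {3, 4, 9}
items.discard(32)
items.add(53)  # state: {3, 4, 9, 53}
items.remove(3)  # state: {4, 9, 53}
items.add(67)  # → {4, 9, 53, 67}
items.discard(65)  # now {4, 9, 53, 67}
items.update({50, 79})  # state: {4, 9, 50, 53, 67, 79}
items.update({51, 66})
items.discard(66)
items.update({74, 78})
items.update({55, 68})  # {4, 9, 50, 51, 53, 55, 67, 68, 74, 78, 79}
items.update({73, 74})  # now {4, 9, 50, 51, 53, 55, 67, 68, 73, 74, 78, 79}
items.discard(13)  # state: {4, 9, 50, 51, 53, 55, 67, 68, 73, 74, 78, 79}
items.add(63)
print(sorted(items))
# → [4, 9, 50, 51, 53, 55, 63, 67, 68, 73, 74, 78, 79]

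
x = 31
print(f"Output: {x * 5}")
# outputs Output: 155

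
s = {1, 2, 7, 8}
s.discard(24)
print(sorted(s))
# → [1, 2, 7, 8]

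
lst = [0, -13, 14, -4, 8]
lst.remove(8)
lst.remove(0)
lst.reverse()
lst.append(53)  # [-4, 14, -13, 53]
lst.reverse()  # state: [53, -13, 14, -4]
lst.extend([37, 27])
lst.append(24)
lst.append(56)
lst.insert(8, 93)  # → [53, -13, 14, -4, 37, 27, 24, 56, 93]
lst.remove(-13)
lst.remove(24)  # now [53, 14, -4, 37, 27, 56, 93]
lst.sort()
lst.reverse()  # [93, 56, 53, 37, 27, 14, -4]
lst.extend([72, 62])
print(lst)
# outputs [93, 56, 53, 37, 27, 14, -4, 72, 62]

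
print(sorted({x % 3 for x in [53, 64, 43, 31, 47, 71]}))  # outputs [1, 2]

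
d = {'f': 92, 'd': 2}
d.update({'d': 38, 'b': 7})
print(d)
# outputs {'f': 92, 'd': 38, 'b': 7}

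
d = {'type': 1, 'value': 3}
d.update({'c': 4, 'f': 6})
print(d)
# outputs {'type': 1, 'value': 3, 'c': 4, 'f': 6}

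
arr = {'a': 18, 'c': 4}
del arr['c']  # {'a': 18}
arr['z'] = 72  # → {'a': 18, 'z': 72}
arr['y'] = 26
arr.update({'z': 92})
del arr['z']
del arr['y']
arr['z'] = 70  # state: {'a': 18, 'z': 70}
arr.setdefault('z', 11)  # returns 70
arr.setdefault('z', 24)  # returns 70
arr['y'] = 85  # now {'a': 18, 'z': 70, 'y': 85}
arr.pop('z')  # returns 70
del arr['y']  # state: {'a': 18}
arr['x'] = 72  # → {'a': 18, 'x': 72}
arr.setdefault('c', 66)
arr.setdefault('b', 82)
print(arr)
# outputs {'a': 18, 'x': 72, 'c': 66, 'b': 82}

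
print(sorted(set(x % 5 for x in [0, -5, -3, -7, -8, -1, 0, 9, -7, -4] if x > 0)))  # [4]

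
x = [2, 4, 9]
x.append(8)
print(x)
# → [2, 4, 9, 8]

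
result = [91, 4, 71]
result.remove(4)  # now [91, 71]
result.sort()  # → [71, 91]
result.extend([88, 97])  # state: [71, 91, 88, 97]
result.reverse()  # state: [97, 88, 91, 71]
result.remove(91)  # [97, 88, 71]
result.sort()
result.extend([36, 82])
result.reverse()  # [82, 36, 97, 88, 71]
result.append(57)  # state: [82, 36, 97, 88, 71, 57]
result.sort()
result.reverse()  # [97, 88, 82, 71, 57, 36]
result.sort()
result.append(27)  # [36, 57, 71, 82, 88, 97, 27]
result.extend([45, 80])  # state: [36, 57, 71, 82, 88, 97, 27, 45, 80]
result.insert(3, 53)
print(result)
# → [36, 57, 71, 53, 82, 88, 97, 27, 45, 80]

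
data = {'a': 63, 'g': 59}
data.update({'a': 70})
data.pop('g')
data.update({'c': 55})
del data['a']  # {'c': 55}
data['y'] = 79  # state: {'c': 55, 'y': 79}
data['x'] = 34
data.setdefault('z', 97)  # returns 97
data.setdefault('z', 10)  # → 97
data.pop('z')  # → 97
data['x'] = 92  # {'c': 55, 'y': 79, 'x': 92}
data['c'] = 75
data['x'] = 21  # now {'c': 75, 'y': 79, 'x': 21}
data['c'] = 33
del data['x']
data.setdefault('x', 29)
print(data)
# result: {'c': 33, 'y': 79, 'x': 29}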